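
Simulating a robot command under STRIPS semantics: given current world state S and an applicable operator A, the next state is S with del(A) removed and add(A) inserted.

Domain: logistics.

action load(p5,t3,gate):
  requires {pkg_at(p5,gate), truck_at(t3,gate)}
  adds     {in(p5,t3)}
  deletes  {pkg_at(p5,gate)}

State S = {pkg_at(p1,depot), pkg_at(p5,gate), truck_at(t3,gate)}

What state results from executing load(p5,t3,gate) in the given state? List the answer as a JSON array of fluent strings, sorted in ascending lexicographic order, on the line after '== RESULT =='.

Progress:
  pre ⊆ S: {pkg_at(p5,gate), truck_at(t3,gate)} ⊆ S  — applicable
  S \ del = {pkg_at(p1,depot), truck_at(t3,gate)}
  ∪ add   = {in(p5,t3), pkg_at(p1,depot), truck_at(t3,gate)}

== RESULT ==
["in(p5,t3)", "pkg_at(p1,depot)", "truck_at(t3,gate)"]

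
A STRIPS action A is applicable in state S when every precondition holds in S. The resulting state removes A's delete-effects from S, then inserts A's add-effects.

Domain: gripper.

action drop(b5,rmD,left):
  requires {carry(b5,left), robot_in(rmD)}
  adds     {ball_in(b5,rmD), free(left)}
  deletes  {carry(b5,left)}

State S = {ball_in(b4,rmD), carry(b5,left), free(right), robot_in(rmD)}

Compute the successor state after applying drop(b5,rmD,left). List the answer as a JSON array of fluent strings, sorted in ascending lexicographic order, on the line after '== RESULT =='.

Progress:
  pre ⊆ S: {carry(b5,left), robot_in(rmD)} ⊆ S  — applicable
  S \ del = {ball_in(b4,rmD), free(right), robot_in(rmD)}
  ∪ add   = {ball_in(b4,rmD), ball_in(b5,rmD), free(left), free(right), robot_in(rmD)}

== RESULT ==
["ball_in(b4,rmD)", "ball_in(b5,rmD)", "free(left)", "free(right)", "robot_in(rmD)"]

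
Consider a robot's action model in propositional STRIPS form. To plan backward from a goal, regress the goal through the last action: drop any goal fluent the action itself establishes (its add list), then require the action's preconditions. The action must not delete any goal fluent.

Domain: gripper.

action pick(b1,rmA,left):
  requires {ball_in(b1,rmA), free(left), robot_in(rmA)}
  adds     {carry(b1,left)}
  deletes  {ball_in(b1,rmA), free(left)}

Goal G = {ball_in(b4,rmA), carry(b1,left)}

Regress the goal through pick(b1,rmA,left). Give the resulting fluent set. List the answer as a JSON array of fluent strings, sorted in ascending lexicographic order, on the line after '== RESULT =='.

Regress:
  G ∩ del = {}  (empty — regression defined)
  G \ add = {ball_in(b4,rmA), carry(b1,left)} \ {carry(b1,left)} = {ball_in(b4,rmA)}
  ∪ pre   = {ball_in(b4,rmA)} ∪ {ball_in(b1,rmA), free(left), robot_in(rmA)}
          = {ball_in(b1,rmA), ball_in(b4,rmA), free(left), robot_in(rmA)}

== RESULT ==
["ball_in(b1,rmA)", "ball_in(b4,rmA)", "free(left)", "robot_in(rmA)"]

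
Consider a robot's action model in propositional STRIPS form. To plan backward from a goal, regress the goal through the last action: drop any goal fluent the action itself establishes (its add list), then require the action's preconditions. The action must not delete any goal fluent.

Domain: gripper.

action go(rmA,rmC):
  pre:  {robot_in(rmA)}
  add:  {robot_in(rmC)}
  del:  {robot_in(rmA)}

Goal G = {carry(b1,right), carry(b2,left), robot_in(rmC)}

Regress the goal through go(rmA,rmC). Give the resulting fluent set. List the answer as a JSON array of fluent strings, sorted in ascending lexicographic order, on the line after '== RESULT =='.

Compute (G \ add) ∪ pre:
  G ∩ del = {}  (empty — regression defined)
  G \ add = {carry(b1,right), carry(b2,left), robot_in(rmC)} \ {robot_in(rmC)} = {carry(b1,right), carry(b2,left)}
  ∪ pre   = {carry(b1,right), carry(b2,left)} ∪ {robot_in(rmA)}
          = {carry(b1,right), carry(b2,left), robot_in(rmA)}

== RESULT ==
["carry(b1,right)", "carry(b2,left)", "robot_in(rmA)"]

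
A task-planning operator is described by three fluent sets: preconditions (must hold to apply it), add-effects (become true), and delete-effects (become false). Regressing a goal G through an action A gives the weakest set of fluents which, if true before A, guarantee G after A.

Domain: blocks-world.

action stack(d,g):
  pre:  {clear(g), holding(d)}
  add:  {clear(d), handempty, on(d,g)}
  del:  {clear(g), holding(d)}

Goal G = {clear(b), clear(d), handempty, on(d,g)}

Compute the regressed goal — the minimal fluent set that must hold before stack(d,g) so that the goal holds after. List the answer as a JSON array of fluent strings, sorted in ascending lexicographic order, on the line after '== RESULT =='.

Regress:
  G ∩ del = {}  (empty — regression defined)
  G \ add = {clear(b), clear(d), handempty, on(d,g)} \ {clear(d), handempty, on(d,g)} = {clear(b)}
  ∪ pre   = {clear(b)} ∪ {clear(g), holding(d)}
          = {clear(b), clear(g), holding(d)}

== RESULT ==
["clear(b)", "clear(g)", "holding(d)"]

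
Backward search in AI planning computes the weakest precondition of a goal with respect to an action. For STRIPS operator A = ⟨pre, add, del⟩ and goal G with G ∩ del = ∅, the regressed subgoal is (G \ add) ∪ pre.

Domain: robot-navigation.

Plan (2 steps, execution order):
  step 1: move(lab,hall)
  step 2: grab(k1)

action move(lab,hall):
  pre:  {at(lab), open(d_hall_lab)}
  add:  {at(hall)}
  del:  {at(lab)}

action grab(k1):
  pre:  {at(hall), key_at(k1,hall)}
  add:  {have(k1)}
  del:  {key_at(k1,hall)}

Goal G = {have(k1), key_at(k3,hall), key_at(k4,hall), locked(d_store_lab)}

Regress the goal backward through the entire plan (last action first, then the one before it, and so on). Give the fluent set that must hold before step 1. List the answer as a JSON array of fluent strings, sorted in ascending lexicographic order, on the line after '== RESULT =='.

Regress step by step:
  through step 2 (grab(k1)): drop {have(k1)}, keep {key_at(k3,hall), key_at(k4,hall), locked(d_store_lab)}, require {at(hall), key_at(k1,hall)}
    → {at(hall), key_at(k1,hall), key_at(k3,hall), key_at(k4,hall), locked(d_store_lab)}
  through step 1 (move(lab,hall)): drop {at(hall)}, keep {key_at(k1,hall), key_at(k3,hall), key_at(k4,hall), locked(d_store_lab)}, require {at(lab), open(d_hall_lab)}
    → {at(lab), key_at(k1,hall), key_at(k3,hall), key_at(k4,hall), locked(d_store_lab), open(d_hall_lab)}

== RESULT ==
["at(lab)", "key_at(k1,hall)", "key_at(k3,hall)", "key_at(k4,hall)", "locked(d_store_lab)", "open(d_hall_lab)"]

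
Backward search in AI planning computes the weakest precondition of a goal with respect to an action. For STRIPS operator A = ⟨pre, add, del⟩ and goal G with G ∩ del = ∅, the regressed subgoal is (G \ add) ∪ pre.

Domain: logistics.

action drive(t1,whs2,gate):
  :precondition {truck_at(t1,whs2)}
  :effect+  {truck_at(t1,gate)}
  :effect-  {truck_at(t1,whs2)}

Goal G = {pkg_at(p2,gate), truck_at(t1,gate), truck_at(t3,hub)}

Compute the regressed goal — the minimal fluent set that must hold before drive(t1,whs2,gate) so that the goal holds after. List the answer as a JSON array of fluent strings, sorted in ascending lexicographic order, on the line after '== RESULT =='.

Compute (G \ add) ∪ pre:
  G ∩ del = {}  (empty — regression defined)
  G \ add = {pkg_at(p2,gate), truck_at(t1,gate), truck_at(t3,hub)} \ {truck_at(t1,gate)} = {pkg_at(p2,gate), truck_at(t3,hub)}
  ∪ pre   = {pkg_at(p2,gate), truck_at(t3,hub)} ∪ {truck_at(t1,whs2)}
          = {pkg_at(p2,gate), truck_at(t1,whs2), truck_at(t3,hub)}

== RESULT ==
["pkg_at(p2,gate)", "truck_at(t1,whs2)", "truck_at(t3,hub)"]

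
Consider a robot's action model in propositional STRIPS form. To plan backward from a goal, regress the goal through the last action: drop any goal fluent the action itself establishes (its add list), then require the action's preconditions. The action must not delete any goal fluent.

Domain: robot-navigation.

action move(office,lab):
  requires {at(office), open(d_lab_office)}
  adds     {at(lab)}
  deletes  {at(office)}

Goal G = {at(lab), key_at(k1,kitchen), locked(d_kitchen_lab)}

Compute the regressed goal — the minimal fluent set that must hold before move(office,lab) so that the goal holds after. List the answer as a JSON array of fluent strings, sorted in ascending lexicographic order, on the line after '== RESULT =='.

Compute (G \ add) ∪ pre:
  G ∩ del = {}  (empty — regression defined)
  G \ add = {at(lab), key_at(k1,kitchen), locked(d_kitchen_lab)} \ {at(lab)} = {key_at(k1,kitchen), locked(d_kitchen_lab)}
  ∪ pre   = {key_at(k1,kitchen), locked(d_kitchen_lab)} ∪ {at(office), open(d_lab_office)}
          = {at(office), key_at(k1,kitchen), locked(d_kitchen_lab), open(d_lab_office)}

== RESULT ==
["at(office)", "key_at(k1,kitchen)", "locked(d_kitchen_lab)", "open(d_lab_office)"]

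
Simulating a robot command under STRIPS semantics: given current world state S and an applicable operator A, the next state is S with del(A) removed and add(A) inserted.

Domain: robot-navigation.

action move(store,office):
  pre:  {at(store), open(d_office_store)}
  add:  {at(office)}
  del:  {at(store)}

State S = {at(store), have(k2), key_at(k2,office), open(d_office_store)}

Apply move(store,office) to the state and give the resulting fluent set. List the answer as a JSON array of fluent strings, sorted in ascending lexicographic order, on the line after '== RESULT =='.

Progress:
  pre ⊆ S: {at(store), open(d_office_store)} ⊆ S  — applicable
  S \ del = {have(k2), key_at(k2,office), open(d_office_store)}
  ∪ add   = {at(office), have(k2), key_at(k2,office), open(d_office_store)}

== RESULT ==
["at(office)", "have(k2)", "key_at(k2,office)", "open(d_office_store)"]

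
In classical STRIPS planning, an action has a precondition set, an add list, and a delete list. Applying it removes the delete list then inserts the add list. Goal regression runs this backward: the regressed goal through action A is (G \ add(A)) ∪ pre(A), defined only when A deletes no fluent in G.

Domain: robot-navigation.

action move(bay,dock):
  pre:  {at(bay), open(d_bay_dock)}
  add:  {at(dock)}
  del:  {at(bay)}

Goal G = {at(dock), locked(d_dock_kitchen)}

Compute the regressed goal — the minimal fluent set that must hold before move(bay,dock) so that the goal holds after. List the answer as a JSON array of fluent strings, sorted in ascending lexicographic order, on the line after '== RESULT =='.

Regress:
  G ∩ del = {}  (empty — regression defined)
  G \ add = {at(dock), locked(d_dock_kitchen)} \ {at(dock)} = {locked(d_dock_kitchen)}
  ∪ pre   = {locked(d_dock_kitchen)} ∪ {at(bay), open(d_bay_dock)}
          = {at(bay), locked(d_dock_kitchen), open(d_bay_dock)}

== RESULT ==
["at(bay)", "locked(d_dock_kitchen)", "open(d_bay_dock)"]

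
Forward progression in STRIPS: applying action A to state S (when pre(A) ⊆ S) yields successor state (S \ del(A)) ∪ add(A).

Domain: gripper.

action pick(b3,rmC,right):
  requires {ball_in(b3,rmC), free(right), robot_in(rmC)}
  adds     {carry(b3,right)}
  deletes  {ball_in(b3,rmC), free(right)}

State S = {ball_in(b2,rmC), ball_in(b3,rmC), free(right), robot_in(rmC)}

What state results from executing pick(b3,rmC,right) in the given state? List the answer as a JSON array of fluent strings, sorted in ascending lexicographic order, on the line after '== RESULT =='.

Compute (S \ del) ∪ add:
  pre ⊆ S: {ball_in(b3,rmC), free(right), robot_in(rmC)} ⊆ S  — applicable
  S \ del = {ball_in(b2,rmC), robot_in(rmC)}
  ∪ add   = {ball_in(b2,rmC), carry(b3,right), robot_in(rmC)}

== RESULT ==
["ball_in(b2,rmC)", "carry(b3,right)", "robot_in(rmC)"]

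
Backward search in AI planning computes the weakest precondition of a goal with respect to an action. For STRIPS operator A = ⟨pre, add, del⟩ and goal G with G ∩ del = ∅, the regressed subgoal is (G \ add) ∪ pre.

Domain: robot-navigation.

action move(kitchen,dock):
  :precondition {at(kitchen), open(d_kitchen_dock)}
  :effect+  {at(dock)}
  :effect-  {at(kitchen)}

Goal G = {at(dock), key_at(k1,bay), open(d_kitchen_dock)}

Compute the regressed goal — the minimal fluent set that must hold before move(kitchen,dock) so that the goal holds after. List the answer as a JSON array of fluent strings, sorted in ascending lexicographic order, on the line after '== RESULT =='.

Compute (G \ add) ∪ pre:
  G ∩ del = {}  (empty — regression defined)
  G \ add = {at(dock), key_at(k1,bay), open(d_kitchen_dock)} \ {at(dock)} = {key_at(k1,bay), open(d_kitchen_dock)}
  ∪ pre   = {key_at(k1,bay), open(d_kitchen_dock)} ∪ {at(kitchen), open(d_kitchen_dock)}
          = {at(kitchen), key_at(k1,bay), open(d_kitchen_dock)}

== RESULT ==
["at(kitchen)", "key_at(k1,bay)", "open(d_kitchen_dock)"]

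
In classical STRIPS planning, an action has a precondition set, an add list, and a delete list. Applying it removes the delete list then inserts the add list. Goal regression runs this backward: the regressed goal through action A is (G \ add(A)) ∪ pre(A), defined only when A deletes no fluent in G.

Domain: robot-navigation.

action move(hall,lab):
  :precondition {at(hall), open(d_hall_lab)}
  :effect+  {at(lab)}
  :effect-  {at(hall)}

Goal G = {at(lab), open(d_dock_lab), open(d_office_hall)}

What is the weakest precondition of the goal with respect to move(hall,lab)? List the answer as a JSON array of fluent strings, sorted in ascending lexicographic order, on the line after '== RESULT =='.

Regress:
  G ∩ del = {}  (empty — regression defined)
  G \ add = {at(lab), open(d_dock_lab), open(d_office_hall)} \ {at(lab)} = {open(d_dock_lab), open(d_office_hall)}
  ∪ pre   = {open(d_dock_lab), open(d_office_hall)} ∪ {at(hall), open(d_hall_lab)}
          = {at(hall), open(d_dock_lab), open(d_hall_lab), open(d_office_hall)}

== RESULT ==
["at(hall)", "open(d_dock_lab)", "open(d_hall_lab)", "open(d_office_hall)"]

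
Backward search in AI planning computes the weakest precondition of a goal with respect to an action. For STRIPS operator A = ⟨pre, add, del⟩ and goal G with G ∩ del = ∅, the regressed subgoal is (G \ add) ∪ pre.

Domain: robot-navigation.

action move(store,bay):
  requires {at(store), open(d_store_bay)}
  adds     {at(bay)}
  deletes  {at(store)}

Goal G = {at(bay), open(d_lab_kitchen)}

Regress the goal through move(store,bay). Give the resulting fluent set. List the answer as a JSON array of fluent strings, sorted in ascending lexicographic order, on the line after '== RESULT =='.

Compute (G \ add) ∪ pre:
  G ∩ del = {}  (empty — regression defined)
  G \ add = {at(bay), open(d_lab_kitchen)} \ {at(bay)} = {open(d_lab_kitchen)}
  ∪ pre   = {open(d_lab_kitchen)} ∪ {at(store), open(d_store_bay)}
          = {at(store), open(d_lab_kitchen), open(d_store_bay)}

== RESULT ==
["at(store)", "open(d_lab_kitchen)", "open(d_store_bay)"]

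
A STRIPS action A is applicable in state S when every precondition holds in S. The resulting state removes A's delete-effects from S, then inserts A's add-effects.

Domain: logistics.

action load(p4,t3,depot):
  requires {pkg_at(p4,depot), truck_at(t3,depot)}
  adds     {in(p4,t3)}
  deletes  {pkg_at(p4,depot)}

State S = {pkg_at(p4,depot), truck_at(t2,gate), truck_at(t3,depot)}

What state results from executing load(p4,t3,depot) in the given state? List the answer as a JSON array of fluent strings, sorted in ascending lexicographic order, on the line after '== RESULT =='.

Progress:
  pre ⊆ S: {pkg_at(p4,depot), truck_at(t3,depot)} ⊆ S  — applicable
  S \ del = {truck_at(t2,gate), truck_at(t3,depot)}
  ∪ add   = {in(p4,t3), truck_at(t2,gate), truck_at(t3,depot)}

== RESULT ==
["in(p4,t3)", "truck_at(t2,gate)", "truck_at(t3,depot)"]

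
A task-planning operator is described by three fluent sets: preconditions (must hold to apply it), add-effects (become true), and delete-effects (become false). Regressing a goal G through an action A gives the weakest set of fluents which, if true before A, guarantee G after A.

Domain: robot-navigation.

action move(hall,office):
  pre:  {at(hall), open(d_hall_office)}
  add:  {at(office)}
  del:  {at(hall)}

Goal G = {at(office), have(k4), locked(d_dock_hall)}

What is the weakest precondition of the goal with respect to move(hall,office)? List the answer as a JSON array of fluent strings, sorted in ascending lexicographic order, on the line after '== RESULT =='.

Compute (G \ add) ∪ pre:
  G ∩ del = {}  (empty — regression defined)
  G \ add = {at(office), have(k4), locked(d_dock_hall)} \ {at(office)} = {have(k4), locked(d_dock_hall)}
  ∪ pre   = {have(k4), locked(d_dock_hall)} ∪ {at(hall), open(d_hall_office)}
          = {at(hall), have(k4), locked(d_dock_hall), open(d_hall_office)}

== RESULT ==
["at(hall)", "have(k4)", "locked(d_dock_hall)", "open(d_hall_office)"]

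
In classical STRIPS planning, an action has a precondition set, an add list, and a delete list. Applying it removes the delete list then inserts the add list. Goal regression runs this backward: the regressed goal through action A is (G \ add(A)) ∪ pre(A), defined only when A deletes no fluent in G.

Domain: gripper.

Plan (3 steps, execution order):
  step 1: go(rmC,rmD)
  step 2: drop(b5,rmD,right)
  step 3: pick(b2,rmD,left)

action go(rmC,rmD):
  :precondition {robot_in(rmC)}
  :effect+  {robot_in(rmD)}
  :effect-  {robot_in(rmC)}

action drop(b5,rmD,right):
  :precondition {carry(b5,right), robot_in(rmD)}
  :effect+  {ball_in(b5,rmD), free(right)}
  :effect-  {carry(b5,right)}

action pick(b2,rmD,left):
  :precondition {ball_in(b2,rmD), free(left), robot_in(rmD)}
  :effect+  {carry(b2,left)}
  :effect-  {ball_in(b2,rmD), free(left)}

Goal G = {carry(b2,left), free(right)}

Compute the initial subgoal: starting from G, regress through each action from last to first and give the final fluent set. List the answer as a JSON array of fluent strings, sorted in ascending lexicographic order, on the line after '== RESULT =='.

Work backward from the goal:
  through step 3 (pick(b2,rmD,left)): drop {carry(b2,left)}, keep {free(right)}, require {ball_in(b2,rmD), free(left), robot_in(rmD)}
    → {ball_in(b2,rmD), free(left), free(right), robot_in(rmD)}
  through step 2 (drop(b5,rmD,right)): drop {free(right)}, keep {ball_in(b2,rmD), free(left), robot_in(rmD)}, require {carry(b5,right), robot_in(rmD)}
    → {ball_in(b2,rmD), carry(b5,right), free(left), robot_in(rmD)}
  through step 1 (go(rmC,rmD)): drop {robot_in(rmD)}, keep {ball_in(b2,rmD), carry(b5,right), free(left)}, require {robot_in(rmC)}
    → {ball_in(b2,rmD), carry(b5,right), free(left), robot_in(rmC)}

== RESULT ==
["ball_in(b2,rmD)", "carry(b5,right)", "free(left)", "robot_in(rmC)"]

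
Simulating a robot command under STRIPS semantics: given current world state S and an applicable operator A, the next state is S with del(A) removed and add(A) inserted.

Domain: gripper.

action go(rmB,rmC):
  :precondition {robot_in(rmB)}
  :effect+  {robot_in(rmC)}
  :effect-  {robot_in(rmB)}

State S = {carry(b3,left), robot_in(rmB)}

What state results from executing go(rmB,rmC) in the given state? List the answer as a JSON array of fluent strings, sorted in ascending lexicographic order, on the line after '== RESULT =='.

Progress:
  pre ⊆ S: {robot_in(rmB)} ⊆ S  — applicable
  S \ del = {carry(b3,left)}
  ∪ add   = {carry(b3,left), robot_in(rmC)}

== RESULT ==
["carry(b3,left)", "robot_in(rmC)"]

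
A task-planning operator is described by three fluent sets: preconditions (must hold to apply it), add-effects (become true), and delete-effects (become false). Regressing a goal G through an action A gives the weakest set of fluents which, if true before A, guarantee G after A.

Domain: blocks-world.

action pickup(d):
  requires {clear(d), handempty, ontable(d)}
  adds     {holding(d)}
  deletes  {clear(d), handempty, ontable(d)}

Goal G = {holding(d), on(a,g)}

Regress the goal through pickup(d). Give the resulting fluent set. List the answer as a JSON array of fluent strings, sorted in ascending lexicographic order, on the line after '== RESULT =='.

Regress:
  G ∩ del = {}  (empty — regression defined)
  G \ add = {holding(d), on(a,g)} \ {holding(d)} = {on(a,g)}
  ∪ pre   = {on(a,g)} ∪ {clear(d), handempty, ontable(d)}
          = {clear(d), handempty, on(a,g), ontable(d)}

== RESULT ==
["clear(d)", "handempty", "on(a,g)", "ontable(d)"]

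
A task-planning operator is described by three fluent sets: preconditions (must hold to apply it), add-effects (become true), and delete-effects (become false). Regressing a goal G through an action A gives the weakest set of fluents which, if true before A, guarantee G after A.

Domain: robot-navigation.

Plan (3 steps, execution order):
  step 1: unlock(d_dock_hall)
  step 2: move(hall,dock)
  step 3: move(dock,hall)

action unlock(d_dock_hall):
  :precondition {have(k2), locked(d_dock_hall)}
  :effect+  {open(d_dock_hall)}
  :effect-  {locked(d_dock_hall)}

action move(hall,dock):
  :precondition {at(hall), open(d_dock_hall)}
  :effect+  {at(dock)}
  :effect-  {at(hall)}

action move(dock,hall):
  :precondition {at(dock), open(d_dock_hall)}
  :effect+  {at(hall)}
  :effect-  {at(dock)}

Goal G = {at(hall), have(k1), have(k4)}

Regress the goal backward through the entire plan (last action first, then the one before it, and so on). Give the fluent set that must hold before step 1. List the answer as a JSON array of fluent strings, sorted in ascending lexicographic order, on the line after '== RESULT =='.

Work backward from the goal:
  through step 3 (move(dock,hall)): drop {at(hall)}, keep {have(k1), have(k4)}, require {at(dock), open(d_dock_hall)}
    → {at(dock), have(k1), have(k4), open(d_dock_hall)}
  through step 2 (move(hall,dock)): drop {at(dock)}, keep {have(k1), have(k4), open(d_dock_hall)}, require {at(hall), open(d_dock_hall)}
    → {at(hall), have(k1), have(k4), open(d_dock_hall)}
  through step 1 (unlock(d_dock_hall)): drop {open(d_dock_hall)}, keep {at(hall), have(k1), have(k4)}, require {have(k2), locked(d_dock_hall)}
    → {at(hall), have(k1), have(k2), have(k4), locked(d_dock_hall)}

== RESULT ==
["at(hall)", "have(k1)", "have(k2)", "have(k4)", "locked(d_dock_hall)"]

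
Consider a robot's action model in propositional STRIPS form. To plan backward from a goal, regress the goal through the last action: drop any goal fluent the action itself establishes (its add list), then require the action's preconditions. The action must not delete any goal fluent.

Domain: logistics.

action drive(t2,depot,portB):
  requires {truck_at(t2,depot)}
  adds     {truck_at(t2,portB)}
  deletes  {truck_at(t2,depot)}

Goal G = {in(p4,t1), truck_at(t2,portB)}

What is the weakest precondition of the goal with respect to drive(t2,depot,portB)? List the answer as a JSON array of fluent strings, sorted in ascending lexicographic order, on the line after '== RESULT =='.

Compute (G \ add) ∪ pre:
  G ∩ del = {}  (empty — regression defined)
  G \ add = {in(p4,t1), truck_at(t2,portB)} \ {truck_at(t2,portB)} = {in(p4,t1)}
  ∪ pre   = {in(p4,t1)} ∪ {truck_at(t2,depot)}
          = {in(p4,t1), truck_at(t2,depot)}

== RESULT ==
["in(p4,t1)", "truck_at(t2,depot)"]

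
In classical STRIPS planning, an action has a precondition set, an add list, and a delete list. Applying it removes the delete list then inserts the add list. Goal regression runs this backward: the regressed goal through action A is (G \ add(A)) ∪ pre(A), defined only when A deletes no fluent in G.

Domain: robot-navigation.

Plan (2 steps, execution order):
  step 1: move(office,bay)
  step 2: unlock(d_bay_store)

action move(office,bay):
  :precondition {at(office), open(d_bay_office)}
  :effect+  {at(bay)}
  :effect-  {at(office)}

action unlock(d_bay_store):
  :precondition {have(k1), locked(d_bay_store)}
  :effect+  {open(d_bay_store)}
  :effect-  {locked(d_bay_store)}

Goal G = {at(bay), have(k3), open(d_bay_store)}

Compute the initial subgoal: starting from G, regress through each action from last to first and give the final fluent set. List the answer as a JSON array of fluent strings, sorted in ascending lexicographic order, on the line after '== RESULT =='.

Work backward from the goal:
  through step 2 (unlock(d_bay_store)): drop {open(d_bay_store)}, keep {at(bay), have(k3)}, require {have(k1), locked(d_bay_store)}
    → {at(bay), have(k1), have(k3), locked(d_bay_store)}
  through step 1 (move(office,bay)): drop {at(bay)}, keep {have(k1), have(k3), locked(d_bay_store)}, require {at(office), open(d_bay_office)}
    → {at(office), have(k1), have(k3), locked(d_bay_store), open(d_bay_office)}

== RESULT ==
["at(office)", "have(k1)", "have(k3)", "locked(d_bay_store)", "open(d_bay_office)"]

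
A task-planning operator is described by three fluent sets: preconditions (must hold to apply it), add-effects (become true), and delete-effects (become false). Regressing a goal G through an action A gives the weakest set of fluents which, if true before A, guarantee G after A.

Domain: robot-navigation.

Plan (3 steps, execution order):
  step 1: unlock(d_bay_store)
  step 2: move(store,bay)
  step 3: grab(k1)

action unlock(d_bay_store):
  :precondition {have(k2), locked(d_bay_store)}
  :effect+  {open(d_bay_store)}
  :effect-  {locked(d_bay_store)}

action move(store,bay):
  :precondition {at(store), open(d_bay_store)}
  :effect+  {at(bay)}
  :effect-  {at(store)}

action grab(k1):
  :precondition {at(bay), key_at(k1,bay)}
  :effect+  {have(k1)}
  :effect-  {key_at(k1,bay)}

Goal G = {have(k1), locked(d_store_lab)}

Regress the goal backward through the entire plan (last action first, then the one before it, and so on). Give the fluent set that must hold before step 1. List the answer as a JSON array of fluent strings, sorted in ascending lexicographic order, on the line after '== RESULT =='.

Regress step by step:
  through step 3 (grab(k1)): drop {have(k1)}, keep {locked(d_store_lab)}, require {at(bay), key_at(k1,bay)}
    → {at(bay), key_at(k1,bay), locked(d_store_lab)}
  through step 2 (move(store,bay)): drop {at(bay)}, keep {key_at(k1,bay), locked(d_store_lab)}, require {at(store), open(d_bay_store)}
    → {at(store), key_at(k1,bay), locked(d_store_lab), open(d_bay_store)}
  through step 1 (unlock(d_bay_store)): drop {open(d_bay_store)}, keep {at(store), key_at(k1,bay), locked(d_store_lab)}, require {have(k2), locked(d_bay_store)}
    → {at(store), have(k2), key_at(k1,bay), locked(d_bay_store), locked(d_store_lab)}

== RESULT ==
["at(store)", "have(k2)", "key_at(k1,bay)", "locked(d_bay_store)", "locked(d_store_lab)"]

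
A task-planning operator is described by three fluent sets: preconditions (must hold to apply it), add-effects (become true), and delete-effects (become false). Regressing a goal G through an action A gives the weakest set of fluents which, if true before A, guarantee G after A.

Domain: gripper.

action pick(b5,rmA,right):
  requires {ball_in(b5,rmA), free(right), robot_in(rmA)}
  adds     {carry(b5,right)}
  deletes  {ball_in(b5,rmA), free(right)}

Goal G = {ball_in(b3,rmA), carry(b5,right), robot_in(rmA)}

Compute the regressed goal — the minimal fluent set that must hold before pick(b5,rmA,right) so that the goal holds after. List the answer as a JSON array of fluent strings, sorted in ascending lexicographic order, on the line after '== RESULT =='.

Compute (G \ add) ∪ pre:
  G ∩ del = {}  (empty — regression defined)
  G \ add = {ball_in(b3,rmA), carry(b5,right), robot_in(rmA)} \ {carry(b5,right)} = {ball_in(b3,rmA), robot_in(rmA)}
  ∪ pre   = {ball_in(b3,rmA), robot_in(rmA)} ∪ {ball_in(b5,rmA), free(right), robot_in(rmA)}
          = {ball_in(b3,rmA), ball_in(b5,rmA), free(right), robot_in(rmA)}

== RESULT ==
["ball_in(b3,rmA)", "ball_in(b5,rmA)", "free(right)", "robot_in(rmA)"]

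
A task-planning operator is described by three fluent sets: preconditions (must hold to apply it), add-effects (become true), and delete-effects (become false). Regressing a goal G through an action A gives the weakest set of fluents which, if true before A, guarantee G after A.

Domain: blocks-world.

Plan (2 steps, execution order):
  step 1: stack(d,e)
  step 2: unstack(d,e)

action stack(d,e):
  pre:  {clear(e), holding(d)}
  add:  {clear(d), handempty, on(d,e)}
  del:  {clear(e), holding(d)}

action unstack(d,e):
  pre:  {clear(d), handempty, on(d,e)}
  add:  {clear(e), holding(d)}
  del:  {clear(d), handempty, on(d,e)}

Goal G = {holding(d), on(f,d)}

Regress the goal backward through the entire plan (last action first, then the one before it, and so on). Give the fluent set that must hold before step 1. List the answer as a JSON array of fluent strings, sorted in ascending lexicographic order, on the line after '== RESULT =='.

Regress step by step:
  through step 2 (unstack(d,e)): drop {holding(d)}, keep {on(f,d)}, require {clear(d), handempty, on(d,e)}
    → {clear(d), handempty, on(d,e), on(f,d)}
  through step 1 (stack(d,e)): drop {clear(d), handempty, on(d,e)}, keep {on(f,d)}, require {clear(e), holding(d)}
    → {clear(e), holding(d), on(f,d)}

== RESULT ==
["clear(e)", "holding(d)", "on(f,d)"]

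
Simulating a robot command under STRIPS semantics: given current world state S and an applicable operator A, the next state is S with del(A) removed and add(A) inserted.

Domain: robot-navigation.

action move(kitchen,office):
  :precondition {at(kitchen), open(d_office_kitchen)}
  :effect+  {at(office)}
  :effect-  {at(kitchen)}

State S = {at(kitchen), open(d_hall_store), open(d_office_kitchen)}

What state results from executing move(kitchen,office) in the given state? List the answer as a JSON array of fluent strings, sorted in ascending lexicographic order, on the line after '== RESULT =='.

Compute (S \ del) ∪ add:
  pre ⊆ S: {at(kitchen), open(d_office_kitchen)} ⊆ S  — applicable
  S \ del = {open(d_hall_store), open(d_office_kitchen)}
  ∪ add   = {at(office), open(d_hall_store), open(d_office_kitchen)}

== RESULT ==
["at(office)", "open(d_hall_store)", "open(d_office_kitchen)"]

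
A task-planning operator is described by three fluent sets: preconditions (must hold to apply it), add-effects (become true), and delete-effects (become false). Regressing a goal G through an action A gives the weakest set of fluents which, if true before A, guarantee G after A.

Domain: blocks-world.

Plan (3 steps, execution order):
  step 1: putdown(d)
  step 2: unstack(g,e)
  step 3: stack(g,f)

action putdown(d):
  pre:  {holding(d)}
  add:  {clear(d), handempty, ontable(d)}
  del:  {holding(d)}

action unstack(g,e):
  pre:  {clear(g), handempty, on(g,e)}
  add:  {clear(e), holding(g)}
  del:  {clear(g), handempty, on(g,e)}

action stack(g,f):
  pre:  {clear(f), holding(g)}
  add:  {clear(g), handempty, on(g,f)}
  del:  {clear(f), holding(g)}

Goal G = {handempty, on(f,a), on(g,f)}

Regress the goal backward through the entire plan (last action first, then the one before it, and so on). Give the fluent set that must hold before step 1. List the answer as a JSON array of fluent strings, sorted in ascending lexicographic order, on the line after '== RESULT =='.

Regress step by step:
  through step 3 (stack(g,f)): drop {handempty, on(g,f)}, keep {on(f,a)}, require {clear(f), holding(g)}
    → {clear(f), holding(g), on(f,a)}
  through step 2 (unstack(g,e)): drop {holding(g)}, keep {clear(f), on(f,a)}, require {clear(g), handempty, on(g,e)}
    → {clear(f), clear(g), handempty, on(f,a), on(g,e)}
  through step 1 (putdown(d)): drop {handempty}, keep {clear(f), clear(g), on(f,a), on(g,e)}, require {holding(d)}
    → {clear(f), clear(g), holding(d), on(f,a), on(g,e)}

== RESULT ==
["clear(f)", "clear(g)", "holding(d)", "on(f,a)", "on(g,e)"]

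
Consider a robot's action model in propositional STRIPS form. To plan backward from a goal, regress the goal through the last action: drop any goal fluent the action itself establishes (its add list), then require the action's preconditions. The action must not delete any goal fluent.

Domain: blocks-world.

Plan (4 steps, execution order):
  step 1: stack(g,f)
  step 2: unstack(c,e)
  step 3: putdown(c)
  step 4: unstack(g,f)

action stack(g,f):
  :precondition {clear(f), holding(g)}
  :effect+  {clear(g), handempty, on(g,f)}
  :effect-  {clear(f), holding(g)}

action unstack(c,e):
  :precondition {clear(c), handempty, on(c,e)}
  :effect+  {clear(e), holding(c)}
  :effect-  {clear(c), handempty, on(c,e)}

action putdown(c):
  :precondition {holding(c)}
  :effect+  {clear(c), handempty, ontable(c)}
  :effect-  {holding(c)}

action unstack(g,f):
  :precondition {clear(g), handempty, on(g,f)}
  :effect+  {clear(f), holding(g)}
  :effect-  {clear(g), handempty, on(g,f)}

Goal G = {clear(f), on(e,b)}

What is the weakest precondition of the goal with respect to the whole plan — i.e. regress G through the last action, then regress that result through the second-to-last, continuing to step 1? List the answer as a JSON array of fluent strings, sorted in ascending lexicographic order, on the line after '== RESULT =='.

Regress step by step:
  through step 4 (unstack(g,f)): drop {clear(f)}, keep {on(e,b)}, require {clear(g), handempty, on(g,f)}
    → {clear(g), handempty, on(e,b), on(g,f)}
  through step 3 (putdown(c)): drop {handempty}, keep {clear(g), on(e,b), on(g,f)}, require {holding(c)}
    → {clear(g), holding(c), on(e,b), on(g,f)}
  through step 2 (unstack(c,e)): drop {holding(c)}, keep {clear(g), on(e,b), on(g,f)}, require {clear(c), handempty, on(c,e)}
    → {clear(c), clear(g), handempty, on(c,e), on(e,b), on(g,f)}
  through step 1 (stack(g,f)): drop {clear(g), handempty, on(g,f)}, keep {clear(c), on(c,e), on(e,b)}, require {clear(f), holding(g)}
    → {clear(c), clear(f), holding(g), on(c,e), on(e,b)}

== RESULT ==
["clear(c)", "clear(f)", "holding(g)", "on(c,e)", "on(e,b)"]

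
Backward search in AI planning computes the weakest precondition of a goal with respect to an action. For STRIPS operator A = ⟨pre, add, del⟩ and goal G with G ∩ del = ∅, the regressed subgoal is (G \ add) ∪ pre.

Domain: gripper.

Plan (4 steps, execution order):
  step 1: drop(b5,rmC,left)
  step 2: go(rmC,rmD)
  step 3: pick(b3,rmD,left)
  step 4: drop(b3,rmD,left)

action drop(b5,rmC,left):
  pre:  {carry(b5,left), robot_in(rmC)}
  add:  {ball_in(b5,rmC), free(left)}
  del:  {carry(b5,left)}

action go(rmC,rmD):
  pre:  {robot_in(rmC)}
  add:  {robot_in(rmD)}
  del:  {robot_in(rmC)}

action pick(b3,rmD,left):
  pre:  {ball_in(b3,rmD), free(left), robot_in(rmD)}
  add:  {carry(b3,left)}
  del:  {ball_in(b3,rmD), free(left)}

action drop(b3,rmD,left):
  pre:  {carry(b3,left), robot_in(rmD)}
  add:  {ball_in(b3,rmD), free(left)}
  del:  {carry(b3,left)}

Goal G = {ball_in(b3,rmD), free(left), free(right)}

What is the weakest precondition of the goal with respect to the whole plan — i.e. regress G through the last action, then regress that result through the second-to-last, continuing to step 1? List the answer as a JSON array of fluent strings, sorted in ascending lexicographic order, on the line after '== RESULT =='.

Regress step by step:
  through step 4 (drop(b3,rmD,left)): drop {ball_in(b3,rmD), free(left)}, keep {free(right)}, require {carry(b3,left), robot_in(rmD)}
    → {carry(b3,left), free(right), robot_in(rmD)}
  through step 3 (pick(b3,rmD,left)): drop {carry(b3,left)}, keep {free(right), robot_in(rmD)}, require {ball_in(b3,rmD), free(left), robot_in(rmD)}
    → {ball_in(b3,rmD), free(left), free(right), robot_in(rmD)}
  through step 2 (go(rmC,rmD)): drop {robot_in(rmD)}, keep {ball_in(b3,rmD), free(left), free(right)}, require {robot_in(rmC)}
    → {ball_in(b3,rmD), free(left), free(right), robot_in(rmC)}
  through step 1 (drop(b5,rmC,left)): drop {free(left)}, keep {ball_in(b3,rmD), free(right), robot_in(rmC)}, require {carry(b5,left), robot_in(rmC)}
    → {ball_in(b3,rmD), carry(b5,left), free(right), robot_in(rmC)}

== RESULT ==
["ball_in(b3,rmD)", "carry(b5,left)", "free(right)", "robot_in(rmC)"]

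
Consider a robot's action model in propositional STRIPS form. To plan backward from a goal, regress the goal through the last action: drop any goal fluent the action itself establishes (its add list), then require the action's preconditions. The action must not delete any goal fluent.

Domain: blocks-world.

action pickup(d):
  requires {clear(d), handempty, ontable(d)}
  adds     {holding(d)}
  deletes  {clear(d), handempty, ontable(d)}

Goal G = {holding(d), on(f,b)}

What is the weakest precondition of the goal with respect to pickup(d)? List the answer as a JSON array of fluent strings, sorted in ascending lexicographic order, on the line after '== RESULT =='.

Compute (G \ add) ∪ pre:
  G ∩ del = {}  (empty — regression defined)
  G \ add = {holding(d), on(f,b)} \ {holding(d)} = {on(f,b)}
  ∪ pre   = {on(f,b)} ∪ {clear(d), handempty, ontable(d)}
          = {clear(d), handempty, on(f,b), ontable(d)}

== RESULT ==
["clear(d)", "handempty", "on(f,b)", "ontable(d)"]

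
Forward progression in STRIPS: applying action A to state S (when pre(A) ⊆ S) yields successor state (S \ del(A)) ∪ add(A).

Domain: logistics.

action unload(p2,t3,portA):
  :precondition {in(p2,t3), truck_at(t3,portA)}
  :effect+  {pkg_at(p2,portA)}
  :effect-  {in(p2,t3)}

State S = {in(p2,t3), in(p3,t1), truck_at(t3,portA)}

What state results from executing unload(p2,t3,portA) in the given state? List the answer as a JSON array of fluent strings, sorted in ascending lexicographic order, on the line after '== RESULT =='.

Compute (S \ del) ∪ add:
  pre ⊆ S: {in(p2,t3), truck_at(t3,portA)} ⊆ S  — applicable
  S \ del = {in(p3,t1), truck_at(t3,portA)}
  ∪ add   = {in(p3,t1), pkg_at(p2,portA), truck_at(t3,portA)}

== RESULT ==
["in(p3,t1)", "pkg_at(p2,portA)", "truck_at(t3,portA)"]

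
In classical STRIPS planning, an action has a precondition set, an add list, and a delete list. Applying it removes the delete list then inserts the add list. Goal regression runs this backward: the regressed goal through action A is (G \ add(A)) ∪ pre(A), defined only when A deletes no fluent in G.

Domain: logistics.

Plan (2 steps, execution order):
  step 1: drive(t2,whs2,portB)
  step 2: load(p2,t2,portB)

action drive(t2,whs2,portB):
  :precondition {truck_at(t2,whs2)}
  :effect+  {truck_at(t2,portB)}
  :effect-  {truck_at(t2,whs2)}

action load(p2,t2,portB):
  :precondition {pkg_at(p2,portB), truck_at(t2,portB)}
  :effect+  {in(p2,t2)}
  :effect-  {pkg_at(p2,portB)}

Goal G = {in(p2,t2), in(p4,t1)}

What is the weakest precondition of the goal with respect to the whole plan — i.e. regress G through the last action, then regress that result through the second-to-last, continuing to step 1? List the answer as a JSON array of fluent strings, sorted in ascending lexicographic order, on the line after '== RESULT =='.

Regress step by step:
  through step 2 (load(p2,t2,portB)): drop {in(p2,t2)}, keep {in(p4,t1)}, require {pkg_at(p2,portB), truck_at(t2,portB)}
    → {in(p4,t1), pkg_at(p2,portB), truck_at(t2,portB)}
  through step 1 (drive(t2,whs2,portB)): drop {truck_at(t2,portB)}, keep {in(p4,t1), pkg_at(p2,portB)}, require {truck_at(t2,whs2)}
    → {in(p4,t1), pkg_at(p2,portB), truck_at(t2,whs2)}

== RESULT ==
["in(p4,t1)", "pkg_at(p2,portB)", "truck_at(t2,whs2)"]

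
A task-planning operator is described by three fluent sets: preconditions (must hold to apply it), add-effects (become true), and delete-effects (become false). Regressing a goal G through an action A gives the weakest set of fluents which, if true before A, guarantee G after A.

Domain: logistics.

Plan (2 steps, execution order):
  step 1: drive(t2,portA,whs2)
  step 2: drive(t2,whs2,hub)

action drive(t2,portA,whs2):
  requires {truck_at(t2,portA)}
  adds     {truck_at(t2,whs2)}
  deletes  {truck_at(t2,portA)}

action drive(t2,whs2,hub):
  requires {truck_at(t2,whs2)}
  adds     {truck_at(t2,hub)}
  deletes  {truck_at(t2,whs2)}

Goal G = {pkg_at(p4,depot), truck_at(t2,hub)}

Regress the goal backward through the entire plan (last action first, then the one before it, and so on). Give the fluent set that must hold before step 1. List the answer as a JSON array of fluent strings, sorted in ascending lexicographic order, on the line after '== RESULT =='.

Regress step by step:
  through step 2 (drive(t2,whs2,hub)): drop {truck_at(t2,hub)}, keep {pkg_at(p4,depot)}, require {truck_at(t2,whs2)}
    → {pkg_at(p4,depot), truck_at(t2,whs2)}
  through step 1 (drive(t2,portA,whs2)): drop {truck_at(t2,whs2)}, keep {pkg_at(p4,depot)}, require {truck_at(t2,portA)}
    → {pkg_at(p4,depot), truck_at(t2,portA)}

== RESULT ==
["pkg_at(p4,depot)", "truck_at(t2,portA)"]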